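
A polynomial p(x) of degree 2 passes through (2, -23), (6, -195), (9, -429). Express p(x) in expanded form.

Write p(x) = ax^2 + bx + c. Substituting each data point gives a linear system:
  4a + 2b + c = -23
  36a + 6b + c = -195
  81a + 9b + c = -429
Solving the system yields a = -5, b = -3, c = 3.
So p(x) = -5x^2 - 3x + 3.
Check: p(9) = -429. ✓

p(x) = -5x^2 - 3x + 3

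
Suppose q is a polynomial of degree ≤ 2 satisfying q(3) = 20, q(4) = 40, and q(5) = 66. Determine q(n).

q(n) = 3n^2 - n - 4

Write q(n) = an^2 + bn + c. Substituting each data point gives a linear system:
  9a + 3b + c = 20
  16a + 4b + c = 40
  25a + 5b + c = 66
Solving the system yields a = 3, b = -1, c = -4.
So q(n) = 3n² - n - 4.
Check: q(4) = 40. ✓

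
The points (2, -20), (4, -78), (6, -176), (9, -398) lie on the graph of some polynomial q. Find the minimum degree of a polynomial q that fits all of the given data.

2

Divided differences on the nodes 2, 4, 6, 9:
  order 0: -20  -78  -176  -398
  order 1: -29  -49  -74
  order 2: -5  -5
  order 3: 0
The order-2 divided differences are all -5 (nonzero) and every higher order vanishes, so the data lies on a polynomial of degree exactly 2.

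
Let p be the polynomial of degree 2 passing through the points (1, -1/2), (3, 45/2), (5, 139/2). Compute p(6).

Using the Lagrange interpolation formula with nodes 1, 3, 5:
  L_0(t) = (t - 3)(t - 5) / 8
  L_1(t) = (t - 1)(t - 5) / -4
  L_2(t) = (t - 1)(t - 3) / 8
Then p(t) = -1/2·L_0(t) + 45/2·L_1(t) + 139/2·L_2(t).
Expanding and collecting terms gives p(t) = 3t^2 - (1/2)t - 3.
Evaluating at t = 6: p(6) = 102.

102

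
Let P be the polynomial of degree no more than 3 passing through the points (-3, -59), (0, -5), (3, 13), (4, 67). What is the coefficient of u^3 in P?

2

Write P(u) = au^3 + bu^2 + cu + d. Substituting each data point gives a linear system:
  -27a + 9b - 3c + d = -59
  d = -5
  27a + 9b + 3c + d = 13
  64a + 16b + 4c + d = 67
Solving the system yields a = 2, b = -2, c = -6, d = -5.
So P(u) = 2u^3 - 2u^2 - 6u - 5.
The leading coefficient is 2.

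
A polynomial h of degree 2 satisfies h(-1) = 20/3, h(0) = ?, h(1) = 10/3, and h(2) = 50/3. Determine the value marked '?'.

The 3 known points determine the degree-2 polynomial uniquely.
Write h(s) = as^2 + bs + c. Substituting each data point gives a linear system:
  a - b + c = 20/3
  a + b + c = 10/3
  4a + 2b + c = 50/3
Solving the system yields a = 5, b = -5/3, c = 0.
So h(s) = 5s^2 - (5/3)s.
Then h(0) = 0.

0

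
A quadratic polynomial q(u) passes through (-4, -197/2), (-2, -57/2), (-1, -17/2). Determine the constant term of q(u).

3/2

Write q(u) = au^2 + bu + c. Substituting each data point gives a linear system:
  16a - 4b + c = -197/2
  4a - 2b + c = -57/2
  a - b + c = -17/2
Solving the system yields a = -5, b = 5, c = 3/2.
So q(u) = -5u^2 + 5u + 3/2.
The constant term is 3/2.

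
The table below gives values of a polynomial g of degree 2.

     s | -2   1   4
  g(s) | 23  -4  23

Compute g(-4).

71

Forward differences of the values at s = -2, 1, 4:
  g  : 23  -4  23
  Δ  : -27  27
  Δ^2: 54
The second differences are constant, confirming degree 2.
Interpolating (Newton forward form) and evaluating at s = -4 gives g(-4) = 71.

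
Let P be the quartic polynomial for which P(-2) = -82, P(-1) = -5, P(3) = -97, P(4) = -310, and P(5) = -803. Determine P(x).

P(x) = -2x^4 + 5x^3 - 6x^2 - 6x + 2

Write P(x) = ax^4 + bx^3 + cx^2 + dx + e. Substituting each data point gives a linear system:
  16a - 8b + 4c - 2d + e = -82
  a - b + c - d + e = -5
  81a + 27b + 9c + 3d + e = -97
  256a + 64b + 16c + 4d + e = -310
  625a + 125b + 25c + 5d + e = -803
Solving the system yields a = -2, b = 5, c = -6, d = -6, e = 2.
So P(x) = -2x^4 + 5x^3 - 6x^2 - 6x + 2.
Check: P(3) = -97. ✓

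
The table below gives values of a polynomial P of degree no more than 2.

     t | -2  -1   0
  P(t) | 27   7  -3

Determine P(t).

Using the Lagrange interpolation formula with nodes -2, -1, 0:
  L_0(t) = (t + 1)t / 2
  L_1(t) = (t + 2)t / -1
  L_2(t) = (t + 2)(t + 1) / 2
Then P(t) = 27·L_0(t) + 7·L_1(t) - 3·L_2(t).
Expanding and collecting terms gives P(t) = 5t^2 - 5t - 3.
Check: P(-1) = 7. ✓

P(t) = 5t^2 - 5t - 3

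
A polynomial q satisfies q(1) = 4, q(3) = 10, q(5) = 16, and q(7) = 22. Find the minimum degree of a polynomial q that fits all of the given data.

1

Forward differences of the values at t = 1, 3, 5, 7:
  q  : 4  10  16  22
  Δ  : 6  6  6
  Δ^2: 0  0
  Δ^3: 0
The first differences are constant (6) and nonzero, while all higher differences vanish, so the minimal degree is 1.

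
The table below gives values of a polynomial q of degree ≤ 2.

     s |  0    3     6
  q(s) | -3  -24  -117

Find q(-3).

-54

Using the Lagrange interpolation formula with nodes 0, 3, 6:
  L_0(s) = (s - 3)(s - 6) / 18
  L_1(s) = s(s - 6) / -9
  L_2(s) = s(s - 3) / 18
Then q(s) = -3·L_0(s) - 24·L_1(s) - 117·L_2(s).
Expanding and collecting terms gives q(s) = -4s^2 + 5s - 3.
Evaluating at s = -3: q(-3) = -54.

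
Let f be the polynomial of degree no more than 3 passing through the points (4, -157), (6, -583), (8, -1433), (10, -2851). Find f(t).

f(t) = -3t^3 + t^2 + 5t - 1

Write f(t) = at^3 + bt^2 + ct + d. Substituting each data point gives a linear system:
  64a + 16b + 4c + d = -157
  216a + 36b + 6c + d = -583
  512a + 64b + 8c + d = -1433
  1000a + 100b + 10c + d = -2851
Solving the system yields a = -3, b = 1, c = 5, d = -1.
So f(t) = -3t^3 + t^2 + 5t - 1.
Check: f(4) = -157. ✓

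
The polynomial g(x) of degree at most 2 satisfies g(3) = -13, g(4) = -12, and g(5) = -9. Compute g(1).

-9

Write g(x) = ax^2 + bx + c. Substituting each data point gives a linear system:
  9a + 3b + c = -13
  16a + 4b + c = -12
  25a + 5b + c = -9
Solving the system yields a = 1, b = -6, c = -4.
So g(x) = x^2 - 6x - 4.
Then g(1) = -9.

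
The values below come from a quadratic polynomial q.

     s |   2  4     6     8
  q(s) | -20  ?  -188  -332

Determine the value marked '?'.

On equispaced nodes a degree-2 polynomial has vanishing third forward difference, so
  - q(2) + 3·q(4) - 3·q(6) + q(8) = 0.
Substituting the known values and solving for q(4):
  3·q(4) = -252
  q(4) = -84.

-84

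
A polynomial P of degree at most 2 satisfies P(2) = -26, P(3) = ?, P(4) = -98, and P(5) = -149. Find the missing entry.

On equispaced nodes a degree-2 polynomial has vanishing third forward difference, so
  - P(2) + 3·P(3) - 3·P(4) + P(5) = 0.
Substituting the known values and solving for P(3):
  3·P(3) = -171
  P(3) = -57.

-57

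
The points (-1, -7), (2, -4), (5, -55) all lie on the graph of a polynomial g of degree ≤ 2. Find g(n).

Write g(n) = an^2 + bn + c. Substituting each data point gives a linear system:
  a - b + c = -7
  4a + 2b + c = -4
  25a + 5b + c = -55
Solving the system yields a = -3, b = 4, c = 0.
So g(n) = -3n^2 + 4n.
Check: g(2) = -4. ✓

g(n) = -3n^2 + 4n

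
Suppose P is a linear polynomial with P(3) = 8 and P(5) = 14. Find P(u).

P(u) = 3u - 1

Write P(u) = au + b. Substituting each data point gives a linear system:
  3a + b = 8
  5a + b = 14
Solving the system yields a = 3, b = -1.
So P(u) = 3u - 1.
Check: P(5) = 14. ✓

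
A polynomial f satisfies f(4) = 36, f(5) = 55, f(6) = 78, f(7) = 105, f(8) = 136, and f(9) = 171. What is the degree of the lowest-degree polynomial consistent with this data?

Forward differences of the values at s = 4, 5, 6, 7, 8, 9:
  f  : 36  55  78  105  136  171
  Δ  : 19  23  27  31  35
  Δ^2: 4  4  4  4
  Δ^3: 0  0  0
  Δ^4: 0  0
  Δ^5: 0
The second differences are constant (4) and nonzero, while all higher differences vanish, so the minimal degree is 2.

2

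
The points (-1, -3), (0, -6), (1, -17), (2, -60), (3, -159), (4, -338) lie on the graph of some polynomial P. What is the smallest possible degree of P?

Forward differences of the values at t = -1, 0, 1, 2, 3, 4:
  P  : -3  -6  -17  -60  -159  -338
  Δ  : -3  -11  -43  -99  -179
  Δ^2: -8  -32  -56  -80
  Δ^3: -24  -24  -24
  Δ^4: 0  0
  Δ^5: 0
The third differences are constant (-24) and nonzero, while all higher differences vanish, so the minimal degree is 3.

3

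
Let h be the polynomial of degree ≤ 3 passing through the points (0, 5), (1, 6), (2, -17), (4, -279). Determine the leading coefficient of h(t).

-6

Write h(t) = at^3 + bt^2 + ct + d. Substituting each data point gives a linear system:
  d = 5
  a + b + c + d = 6
  8a + 4b + 2c + d = -17
  64a + 16b + 4c + d = -279
Solving the system yields a = -6, b = 6, c = 1, d = 5.
So h(t) = -6t^3 + 6t^2 + t + 5.
The leading coefficient is -6.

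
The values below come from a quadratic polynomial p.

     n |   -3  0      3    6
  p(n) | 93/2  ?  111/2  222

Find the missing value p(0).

On equispaced nodes a degree-2 polynomial has vanishing third forward difference, so
  - p(-3) + 3·p(0) - 3·p(3) + p(6) = 0.
Substituting the known values and solving for p(0):
  3·p(0) = -9
  p(0) = -3.

-3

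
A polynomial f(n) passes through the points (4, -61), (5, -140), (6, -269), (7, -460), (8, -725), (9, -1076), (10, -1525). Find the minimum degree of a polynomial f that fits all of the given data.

Forward differences of the values at n = 4, 5, 6, 7, 8, 9, 10:
  f  : -61  -140  -269  -460  -725  -1076  -1525
  Δ  : -79  -129  -191  -265  -351  -449
  Δ^2: -50  -62  -74  -86  -98
  Δ^3: -12  -12  -12  -12
  Δ^4: 0  0  0
  Δ^5: 0  0
  Δ^6: 0
The third differences are constant (-12) and nonzero, while all higher differences vanish, so the minimal degree is 3.

3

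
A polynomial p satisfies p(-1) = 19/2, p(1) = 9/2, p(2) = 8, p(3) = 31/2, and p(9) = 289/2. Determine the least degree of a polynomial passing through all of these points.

2

Divided differences on the nodes -1, 1, 2, 3, 9:
  order 0: 19/2  9/2  8  31/2  289/2
  order 1: -5/2  7/2  15/2  43/2
  order 2: 2  2  2
  order 3: 0  0
  order 4: 0
The order-2 divided differences are all 2 (nonzero) and every higher order vanishes, so the data lies on a polynomial of degree exactly 2.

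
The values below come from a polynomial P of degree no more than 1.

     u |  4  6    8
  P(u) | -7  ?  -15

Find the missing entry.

-11

The 2 known points determine the degree-1 polynomial uniquely.
Write P(u) = au + b. Substituting each data point gives a linear system:
  4a + b = -7
  8a + b = -15
Solving the system yields a = -2, b = 1.
So P(u) = -2u + 1.
Then P(6) = -11.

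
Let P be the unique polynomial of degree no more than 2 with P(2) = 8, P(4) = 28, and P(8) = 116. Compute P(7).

88

Write P(t) = at^2 + bt + c. Substituting each data point gives a linear system:
  4a + 2b + c = 8
  16a + 4b + c = 28
  64a + 8b + c = 116
Solving the system yields a = 2, b = -2, c = 4.
So P(t) = 2t^2 - 2t + 4.
Then P(7) = 88.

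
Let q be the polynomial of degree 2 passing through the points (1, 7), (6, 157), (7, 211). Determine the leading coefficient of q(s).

Write q(s) = as^2 + bs + c. Substituting each data point gives a linear system:
  a + b + c = 7
  36a + 6b + c = 157
  49a + 7b + c = 211
Solving the system yields a = 4, b = 2, c = 1.
So q(s) = 4s^2 + 2s + 1.
The leading coefficient is 4.

4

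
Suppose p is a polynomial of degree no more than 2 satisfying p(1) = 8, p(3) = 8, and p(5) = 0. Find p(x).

p(x) = -x^2 + 4x + 5

Write p(x) = ax^2 + bx + c. Substituting each data point gives a linear system:
  a + b + c = 8
  9a + 3b + c = 8
  25a + 5b + c = 0
Solving the system yields a = -1, b = 4, c = 5.
So p(x) = -x^2 + 4x + 5.
Check: p(1) = 8. ✓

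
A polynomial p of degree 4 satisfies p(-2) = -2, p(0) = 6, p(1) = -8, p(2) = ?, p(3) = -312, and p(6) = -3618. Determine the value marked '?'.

The 5 known points determine the degree-4 polynomial uniquely.
Write p(t) = at^4 + bt^3 + ct^2 + dt + e. Substituting each data point gives a linear system:
  16a - 8b + 4c - 2d + e = -2
  e = 6
  a + b + c + d + e = -8
  81a + 27b + 9c + 3d + e = -312
  1296a + 216b + 36c + 6d + e = -3618
Solving the system yields a = -2, b = -4, c = -4, d = -4, e = 6.
So p(t) = -2t⁴ - 4t³ - 4t² - 4t + 6.
Then p(2) = -82.

-82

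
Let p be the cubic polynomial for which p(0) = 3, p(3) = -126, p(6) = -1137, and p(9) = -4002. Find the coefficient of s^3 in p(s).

Write p(s) = as^3 + bs^2 + cs + d. Substituting each data point gives a linear system:
  d = 3
  27a + 9b + 3c + d = -126
  216a + 36b + 6c + d = -1137
  729a + 81b + 9c + d = -4002
Solving the system yields a = -6, b = 5, c = -4, d = 3.
So p(s) = -6s^3 + 5s^2 - 4s + 3.
The leading coefficient is -6.

-6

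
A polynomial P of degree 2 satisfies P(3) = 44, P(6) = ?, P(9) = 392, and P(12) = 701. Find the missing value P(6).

On equispaced nodes a degree-2 polynomial has vanishing third forward difference, so
  - P(3) + 3·P(6) - 3·P(9) + P(12) = 0.
Substituting the known values and solving for P(6):
  3·P(6) = 519
  P(6) = 173.

173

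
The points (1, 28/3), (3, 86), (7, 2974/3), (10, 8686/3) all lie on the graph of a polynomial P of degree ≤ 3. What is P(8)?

4438/3

Write P(u) = au^3 + bu^2 + cu + d. Substituting each data point gives a linear system:
  a + b + c + d = 28/3
  27a + 9b + 3c + d = 86
  343a + 49b + 7c + d = 2974/3
  1000a + 100b + 10c + d = 8686/3
Solving the system yields a = 3, b = -5/3, c = 6, d = 2.
So P(u) = 3u³ - (5/3)u² + 6u + 2.
Then P(8) = 4438/3.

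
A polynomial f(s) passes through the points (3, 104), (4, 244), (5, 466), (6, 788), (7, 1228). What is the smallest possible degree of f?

3

Forward differences of the values at s = 3, 4, 5, 6, 7:
  f  : 104  244  466  788  1228
  Δ  : 140  222  322  440
  Δ^2: 82  100  118
  Δ^3: 18  18
  Δ^4: 0
The third differences are constant (18) and nonzero, while all higher differences vanish, so the minimal degree is 3.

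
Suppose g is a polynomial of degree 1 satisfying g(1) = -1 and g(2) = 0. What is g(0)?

Using the Lagrange interpolation formula with nodes 1, 2:
  L_0(s) = (s - 2) / -1
  L_1(s) = (s - 1) / 1
Then g(s) = -1·L_0(s) + 0·L_1(s).
Expanding and collecting terms gives g(s) = s - 2.
Evaluating at s = 0: g(0) = -2.

-2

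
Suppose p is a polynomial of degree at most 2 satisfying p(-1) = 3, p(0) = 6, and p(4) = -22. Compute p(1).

5

Using the Lagrange interpolation formula with nodes -1, 0, 4:
  L_0(u) = u(u - 4) / 5
  L_1(u) = (u + 1)(u - 4) / -4
  L_2(u) = (u + 1)u / 20
Then p(u) = 3·L_0(u) + 6·L_1(u) - 22·L_2(u).
Expanding and collecting terms gives p(u) = -2u^2 + u + 6.
Evaluating at u = 1: p(1) = 5.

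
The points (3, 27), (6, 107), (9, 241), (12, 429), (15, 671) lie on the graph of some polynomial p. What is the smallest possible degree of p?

2

Forward differences of the values at u = 3, 6, 9, 12, 15:
  p  : 27  107  241  429  671
  Δ  : 80  134  188  242
  Δ^2: 54  54  54
  Δ^3: 0  0
  Δ^4: 0
The second differences are constant (54) and nonzero, while all higher differences vanish, so the minimal degree is 2.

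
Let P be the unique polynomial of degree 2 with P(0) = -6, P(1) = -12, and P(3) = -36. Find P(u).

Using the Lagrange interpolation formula with nodes 0, 1, 3:
  L_0(u) = (u - 1)(u - 3) / 3
  L_1(u) = u(u - 3) / -2
  L_2(u) = u(u - 1) / 6
Then P(u) = -6·L_0(u) - 12·L_1(u) - 36·L_2(u).
Expanding and collecting terms gives P(u) = -2u^2 - 4u - 6.
Check: P(3) = -36. ✓

P(u) = -2u^2 - 4u - 6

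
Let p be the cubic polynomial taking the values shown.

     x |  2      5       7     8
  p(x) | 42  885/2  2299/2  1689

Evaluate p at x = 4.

239

Using the Lagrange interpolation formula with nodes 2, 5, 7, 8:
  L_0(x) = (x - 5)(x - 7)(x - 8) / -90
  L_1(x) = (x - 2)(x - 7)(x - 8) / 18
  L_2(x) = (x - 2)(x - 5)(x - 8) / -10
  L_3(x) = (x - 2)(x - 5)(x - 7) / 18
Then p(x) = 42·L_0(x) + 885/2·L_1(x) + 2299/2·L_2(x) + 1689·L_3(x).
Expanding and collecting terms gives p(x) = 3x^3 + 2x^2 + (5/2)x + 5.
Evaluating at x = 4: p(4) = 239.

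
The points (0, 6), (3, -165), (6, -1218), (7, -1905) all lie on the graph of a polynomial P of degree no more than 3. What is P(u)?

Write P(u) = au^3 + bu^2 + cu + d. Substituting each data point gives a linear system:
  d = 6
  27a + 9b + 3c + d = -165
  216a + 36b + 6c + d = -1218
  343a + 49b + 7c + d = -1905
Solving the system yields a = -5, b = -4, c = 0, d = 6.
So P(u) = -5u³ - 4u² + 6.
Check: P(7) = -1905. ✓

P(u) = -5u^3 - 4u^2 + 6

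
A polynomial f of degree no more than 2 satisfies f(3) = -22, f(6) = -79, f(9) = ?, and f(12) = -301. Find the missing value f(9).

-172

The 3 known points determine the degree-2 polynomial uniquely.
Write f(u) = au^2 + bu + c. Substituting each data point gives a linear system:
  9a + 3b + c = -22
  36a + 6b + c = -79
  144a + 12b + c = -301
Solving the system yields a = -2, b = -1, c = -1.
So f(u) = -2u^2 - u - 1.
Then f(9) = -172.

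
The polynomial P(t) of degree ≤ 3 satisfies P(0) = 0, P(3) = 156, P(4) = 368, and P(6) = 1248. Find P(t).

P(t) = 6t^3 - 2t^2 + 4t

Write P(t) = at^3 + bt^2 + ct + d. Substituting each data point gives a linear system:
  d = 0
  27a + 9b + 3c + d = 156
  64a + 16b + 4c + d = 368
  216a + 36b + 6c + d = 1248
Solving the system yields a = 6, b = -2, c = 4, d = 0.
So P(t) = 6t^3 - 2t^2 + 4t.
Check: P(4) = 368. ✓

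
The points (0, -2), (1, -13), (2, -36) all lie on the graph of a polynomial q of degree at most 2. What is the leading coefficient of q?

Write q(x) = ax^2 + bx + c. Substituting each data point gives a linear system:
  c = -2
  a + b + c = -13
  4a + 2b + c = -36
Solving the system yields a = -6, b = -5, c = -2.
So q(x) = -6x^2 - 5x - 2.
The leading coefficient is -6.

-6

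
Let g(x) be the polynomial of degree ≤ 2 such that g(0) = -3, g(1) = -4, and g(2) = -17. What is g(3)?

Write g(x) = ax^2 + bx + c. Substituting each data point gives a linear system:
  c = -3
  a + b + c = -4
  4a + 2b + c = -17
Solving the system yields a = -6, b = 5, c = -3.
So g(x) = -6x^2 + 5x - 3.
Then g(3) = -42.

-42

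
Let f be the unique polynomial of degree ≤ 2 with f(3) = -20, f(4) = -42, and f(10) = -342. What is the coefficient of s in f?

6

Write f(s) = as^2 + bs + c. Substituting each data point gives a linear system:
  9a + 3b + c = -20
  16a + 4b + c = -42
  100a + 10b + c = -342
Solving the system yields a = -4, b = 6, c = -2.
So f(s) = -4s^2 + 6s - 2.
The coefficient of s is 6.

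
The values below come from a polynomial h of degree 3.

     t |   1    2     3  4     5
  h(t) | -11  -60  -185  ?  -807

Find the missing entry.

On equispaced nodes a degree-3 polynomial has vanishing fourth forward difference, so
  h(1) - 4·h(2) + 6·h(3) - 4·h(4) + h(5) = 0.
Substituting the known values and solving for h(4):
  -4·h(4) = 1688
  h(4) = -422.

-422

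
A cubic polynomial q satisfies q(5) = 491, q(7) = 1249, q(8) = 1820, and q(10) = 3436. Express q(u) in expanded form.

Write q(u) = au^3 + bu^2 + cu + d. Substituting each data point gives a linear system:
  125a + 25b + 5c + d = 491
  343a + 49b + 7c + d = 1249
  512a + 64b + 8c + d = 1820
  1000a + 100b + 10c + d = 3436
Solving the system yields a = 3, b = 4, c = 4, d = -4.
So q(u) = 3u³ + 4u² + 4u - 4.
Check: q(10) = 3436. ✓

q(u) = 3u^3 + 4u^2 + 4u - 4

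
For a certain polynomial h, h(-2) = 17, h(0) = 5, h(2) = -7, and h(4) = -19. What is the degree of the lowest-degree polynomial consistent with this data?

Forward differences of the values at u = -2, 0, 2, 4:
  h  : 17  5  -7  -19
  Δ  : -12  -12  -12
  Δ^2: 0  0
  Δ^3: 0
The first differences are constant (-12) and nonzero, while all higher differences vanish, so the minimal degree is 1.

1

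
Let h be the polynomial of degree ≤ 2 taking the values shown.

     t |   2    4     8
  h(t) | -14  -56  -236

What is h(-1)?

-11

Using the Lagrange interpolation formula with nodes 2, 4, 8:
  L_0(t) = (t - 4)(t - 8) / 12
  L_1(t) = (t - 2)(t - 8) / -8
  L_2(t) = (t - 2)(t - 4) / 24
Then h(t) = -14·L_0(t) - 56·L_1(t) - 236·L_2(t).
Expanding and collecting terms gives h(t) = -4t^2 + 3t - 4.
Evaluating at t = -1: h(-1) = -11.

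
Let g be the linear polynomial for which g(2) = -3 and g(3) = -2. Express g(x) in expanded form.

Write g(x) = ax + b. Substituting each data point gives a linear system:
  2a + b = -3
  3a + b = -2
Solving the system yields a = 1, b = -5.
So g(x) = x - 5.
Check: g(3) = -2. ✓

g(x) = x - 5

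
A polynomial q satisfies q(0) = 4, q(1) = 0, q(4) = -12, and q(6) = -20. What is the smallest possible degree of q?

1

Divided differences on the nodes 0, 1, 4, 6:
  order 0: 4  0  -12  -20
  order 1: -4  -4  -4
  order 2: 0  0
  order 3: 0
The order-1 divided differences are all -4 (nonzero) and every higher order vanishes, so the data lies on a polynomial of degree exactly 1.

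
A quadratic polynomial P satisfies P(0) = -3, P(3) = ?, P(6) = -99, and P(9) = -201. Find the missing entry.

On equispaced nodes a degree-2 polynomial has vanishing third forward difference, so
  - P(0) + 3·P(3) - 3·P(6) + P(9) = 0.
Substituting the known values and solving for P(3):
  3·P(3) = -99
  P(3) = -33.

-33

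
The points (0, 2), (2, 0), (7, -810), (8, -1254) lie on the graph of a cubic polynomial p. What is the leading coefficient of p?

Write p(t) = at^3 + bt^2 + ct + d. Substituting each data point gives a linear system:
  d = 2
  8a + 4b + 2c + d = 0
  343a + 49b + 7c + d = -810
  512a + 64b + 8c + d = -1254
Solving the system yields a = -3, b = 4, c = 3, d = 2.
So p(t) = -3t^3 + 4t^2 + 3t + 2.
The leading coefficient is -3.

-3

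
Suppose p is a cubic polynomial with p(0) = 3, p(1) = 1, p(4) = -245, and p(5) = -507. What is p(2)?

Write p(n) = an^3 + bn^2 + cn + d. Substituting each data point gives a linear system:
  d = 3
  a + b + c + d = 1
  64a + 16b + 4c + d = -245
  125a + 25b + 5c + d = -507
Solving the system yields a = -5, b = 5, c = -2, d = 3.
So p(n) = -5n^3 + 5n^2 - 2n + 3.
Then p(2) = -21.

-21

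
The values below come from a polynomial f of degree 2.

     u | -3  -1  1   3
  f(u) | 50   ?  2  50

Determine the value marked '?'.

The 3 known points determine the degree-2 polynomial uniquely.
Write f(u) = au^2 + bu + c. Substituting each data point gives a linear system:
  9a - 3b + c = 50
  a + b + c = 2
  9a + 3b + c = 50
Solving the system yields a = 6, b = 0, c = -4.
So f(u) = 6u^2 - 4.
Then f(-1) = 2.

2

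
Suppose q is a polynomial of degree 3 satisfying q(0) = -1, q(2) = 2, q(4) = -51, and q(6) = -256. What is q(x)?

q(x) = -2x^3 + 5x^2 - (1/2)x - 1

Using the Lagrange interpolation formula with nodes 0, 2, 4, 6:
  L_0(x) = (x - 2)(x - 4)(x - 6) / -48
  L_1(x) = x(x - 4)(x - 6) / 16
  L_2(x) = x(x - 2)(x - 6) / -16
  L_3(x) = x(x - 2)(x - 4) / 48
Then q(x) = -1·L_0(x) + 2·L_1(x) - 51·L_2(x) - 256·L_3(x).
Expanding and collecting terms gives q(x) = -2x^3 + 5x^2 - (1/2)x - 1.
Check: q(4) = -51. ✓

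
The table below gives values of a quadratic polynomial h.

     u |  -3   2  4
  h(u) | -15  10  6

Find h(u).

Write h(u) = au^2 + bu + c. Substituting each data point gives a linear system:
  9a - 3b + c = -15
  4a + 2b + c = 10
  16a + 4b + c = 6
Solving the system yields a = -1, b = 4, c = 6.
So h(u) = -u^2 + 4u + 6.
Check: h(4) = 6. ✓

h(u) = -u^2 + 4u + 6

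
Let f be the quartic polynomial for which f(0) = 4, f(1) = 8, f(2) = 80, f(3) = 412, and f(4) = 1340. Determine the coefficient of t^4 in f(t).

Write f(t) = at^4 + bt^3 + ct^2 + dt + e. Substituting each data point gives a linear system:
  e = 4
  a + b + c + d + e = 8
  16a + 8b + 4c + 2d + e = 80
  81a + 27b + 9c + 3d + e = 412
  256a + 64b + 16c + 4d + e = 1340
Solving the system yields a = 6, b = -4, c = 4, d = -2, e = 4.
So f(t) = 6t⁴ - 4t³ + 4t² - 2t + 4.
The leading coefficient is 6.

6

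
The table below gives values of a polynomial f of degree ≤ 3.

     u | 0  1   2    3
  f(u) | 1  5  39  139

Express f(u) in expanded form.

f(u) = 6u^3 - 3u^2 + u + 1

Write f(u) = au^3 + bu^2 + cu + d. Substituting each data point gives a linear system:
  d = 1
  a + b + c + d = 5
  8a + 4b + 2c + d = 39
  27a + 9b + 3c + d = 139
Solving the system yields a = 6, b = -3, c = 1, d = 1.
So f(u) = 6u^3 - 3u^2 + u + 1.
Check: f(1) = 5. ✓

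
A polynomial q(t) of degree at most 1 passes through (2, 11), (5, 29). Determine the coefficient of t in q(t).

Write q(t) = at + b. Substituting each data point gives a linear system:
  2a + b = 11
  5a + b = 29
Solving the system yields a = 6, b = -1.
So q(t) = 6t - 1.
The leading coefficient is 6.

6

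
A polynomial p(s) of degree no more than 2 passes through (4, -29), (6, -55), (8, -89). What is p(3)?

Write p(s) = as^2 + bs + c. Substituting each data point gives a linear system:
  16a + 4b + c = -29
  36a + 6b + c = -55
  64a + 8b + c = -89
Solving the system yields a = -1, b = -3, c = -1.
So p(s) = -s² - 3s - 1.
Then p(3) = -19.

-19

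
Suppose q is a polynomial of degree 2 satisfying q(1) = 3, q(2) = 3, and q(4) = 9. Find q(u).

q(u) = u^2 - 3u + 5

Write q(u) = au^2 + bu + c. Substituting each data point gives a linear system:
  a + b + c = 3
  4a + 2b + c = 3
  16a + 4b + c = 9
Solving the system yields a = 1, b = -3, c = 5.
So q(u) = u² - 3u + 5.
Check: q(4) = 9. ✓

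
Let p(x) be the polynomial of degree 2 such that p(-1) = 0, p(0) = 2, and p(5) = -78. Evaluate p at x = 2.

-12

Using the Lagrange interpolation formula with nodes -1, 0, 5:
  L_0(x) = x(x - 5) / 6
  L_1(x) = (x + 1)(x - 5) / -5
  L_2(x) = (x + 1)x / 30
Then p(x) = 0·L_0(x) + 2·L_1(x) - 78·L_2(x).
Expanding and collecting terms gives p(x) = -3x^2 - x + 2.
Evaluating at x = 2: p(2) = -12.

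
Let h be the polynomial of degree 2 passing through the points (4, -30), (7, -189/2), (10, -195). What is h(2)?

Write h(t) = at^2 + bt + c. Substituting each data point gives a linear system:
  16a + 4b + c = -30
  49a + 7b + c = -189/2
  100a + 10b + c = -195
Solving the system yields a = -2, b = 1/2, c = 0.
So h(t) = -2t² + (1/2)t.
Then h(2) = -7.

-7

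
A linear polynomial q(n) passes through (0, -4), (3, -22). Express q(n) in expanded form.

q(n) = -6n - 4

Write q(n) = an + b. Substituting each data point gives a linear system:
  b = -4
  3a + b = -22
Solving the system yields a = -6, b = -4.
So q(n) = -6n - 4.
Check: q(0) = -4. ✓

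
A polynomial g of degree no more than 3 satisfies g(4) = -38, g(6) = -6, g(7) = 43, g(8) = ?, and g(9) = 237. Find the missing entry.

The 4 known points determine the degree-3 polynomial uniquely.
Write g(s) = as^3 + bs^2 + cs + d. Substituting each data point gives a linear system:
  64a + 16b + 4c + d = -38
  216a + 36b + 6c + d = -6
  343a + 49b + 7c + d = 43
  729a + 81b + 9c + d = 237
Solving the system yields a = 1, b = -6, c = 0, d = -6.
So g(s) = s^3 - 6s^2 - 6.
Then g(8) = 122.

122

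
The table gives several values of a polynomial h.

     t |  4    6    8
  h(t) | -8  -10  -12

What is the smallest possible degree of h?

1

Forward differences of the values at t = 4, 6, 8:
  h  : -8  -10  -12
  Δ  : -2  -2
  Δ^2: 0
The first differences are constant (-2) and nonzero, while all higher differences vanish, so the minimal degree is 1.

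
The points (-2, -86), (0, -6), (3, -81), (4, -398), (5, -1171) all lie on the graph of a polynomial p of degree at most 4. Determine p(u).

Write p(u) = au^4 + bu^3 + cu^2 + du + e. Substituting each data point gives a linear system:
  16a - 8b + 4c - 2d + e = -86
  e = -6
  81a + 27b + 9c + 3d + e = -81
  256a + 64b + 16c + 4d + e = -398
  625a + 125b + 25c + 5d + e = -1171
Solving the system yields a = -3, b = 5, c = 3, d = 2, e = -6.
So p(u) = -3u⁴ + 5u³ + 3u² + 2u - 6.
Check: p(0) = -6. ✓

p(u) = -3u^4 + 5u^3 + 3u^2 + 2u - 6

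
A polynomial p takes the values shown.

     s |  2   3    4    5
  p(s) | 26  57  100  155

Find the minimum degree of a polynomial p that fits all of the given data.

2

Forward differences of the values at s = 2, 3, 4, 5:
  p  : 26  57  100  155
  Δ  : 31  43  55
  Δ^2: 12  12
  Δ^3: 0
The second differences are constant (12) and nonzero, while all higher differences vanish, so the minimal degree is 2.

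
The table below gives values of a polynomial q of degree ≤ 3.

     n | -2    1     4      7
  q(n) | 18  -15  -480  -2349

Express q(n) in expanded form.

q(n) = -6n^3 - 6n^2 + n - 4

Using the Lagrange interpolation formula with nodes -2, 1, 4, 7:
  L_0(n) = (n - 1)(n - 4)(n - 7) / -162
  L_1(n) = (n + 2)(n - 4)(n - 7) / 54
  L_2(n) = (n + 2)(n - 1)(n - 7) / -54
  L_3(n) = (n + 2)(n - 1)(n - 4) / 162
Then q(n) = 18·L_0(n) - 15·L_1(n) - 480·L_2(n) - 2349·L_3(n).
Expanding and collecting terms gives q(n) = -6n^3 - 6n^2 + n - 4.
Check: q(7) = -2349. ✓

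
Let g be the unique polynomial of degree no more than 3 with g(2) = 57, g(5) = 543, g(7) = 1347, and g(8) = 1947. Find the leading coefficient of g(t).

Write g(t) = at^3 + bt^2 + ct + d. Substituting each data point gives a linear system:
  8a + 4b + 2c + d = 57
  125a + 25b + 5c + d = 543
  343a + 49b + 7c + d = 1347
  512a + 64b + 8c + d = 1947
Solving the system yields a = 3, b = 6, c = 3, d = 3.
So g(t) = 3t³ + 6t² + 3t + 3.
The leading coefficient is 3.

3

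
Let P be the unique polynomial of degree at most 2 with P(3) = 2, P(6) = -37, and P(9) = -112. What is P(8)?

-83

Forward differences of the values at u = 3, 6, 9:
  P  : 2  -37  -112
  Δ  : -39  -75
  Δ^2: -36
The second differences are constant, confirming degree 2.
Interpolating (Newton forward form) and evaluating at u = 8 gives P(8) = -83.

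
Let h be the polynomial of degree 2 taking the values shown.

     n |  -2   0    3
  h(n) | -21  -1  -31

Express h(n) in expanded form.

Using the Lagrange interpolation formula with nodes -2, 0, 3:
  L_0(n) = n(n - 3) / 10
  L_1(n) = (n + 2)(n - 3) / -6
  L_2(n) = (n + 2)n / 15
Then h(n) = -21·L_0(n) - 1·L_1(n) - 31·L_2(n).
Expanding and collecting terms gives h(n) = -4n^2 + 2n - 1.
Check: h(0) = -1. ✓

h(n) = -4n^2 + 2n - 1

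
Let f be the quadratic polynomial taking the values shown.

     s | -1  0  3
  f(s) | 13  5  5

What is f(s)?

f(s) = 2s^2 - 6s + 5

Using the Lagrange interpolation formula with nodes -1, 0, 3:
  L_0(s) = s(s - 3) / 4
  L_1(s) = (s + 1)(s - 3) / -3
  L_2(s) = (s + 1)s / 12
Then f(s) = 13·L_0(s) + 5·L_1(s) + 5·L_2(s).
Expanding and collecting terms gives f(s) = 2s^2 - 6s + 5.
Check: f(0) = 5. ✓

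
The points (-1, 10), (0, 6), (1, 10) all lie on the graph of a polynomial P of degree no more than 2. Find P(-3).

Forward differences of the values at x = -1, 0, 1:
  P  : 10  6  10
  Δ  : -4  4
  Δ^2: 8
The second differences are constant, confirming degree 2.
Interpolating (Newton forward form) and evaluating at x = -3 gives P(-3) = 42.

42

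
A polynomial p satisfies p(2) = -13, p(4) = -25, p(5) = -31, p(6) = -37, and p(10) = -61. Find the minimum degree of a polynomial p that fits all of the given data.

1

Divided differences on the nodes 2, 4, 5, 6, 10:
  order 0: -13  -25  -31  -37  -61
  order 1: -6  -6  -6  -6
  order 2: 0  0  0
  order 3: 0  0
  order 4: 0
The order-1 divided differences are all -6 (nonzero) and every higher order vanishes, so the data lies on a polynomial of degree exactly 1.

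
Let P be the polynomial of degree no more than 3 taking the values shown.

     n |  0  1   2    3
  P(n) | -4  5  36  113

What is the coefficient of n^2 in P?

-1

Write P(n) = an^3 + bn^2 + cn + d. Substituting each data point gives a linear system:
  d = -4
  a + b + c + d = 5
  8a + 4b + 2c + d = 36
  27a + 9b + 3c + d = 113
Solving the system yields a = 4, b = -1, c = 6, d = -4.
So P(n) = 4n^3 - n^2 + 6n - 4.
The coefficient of n^2 is -1.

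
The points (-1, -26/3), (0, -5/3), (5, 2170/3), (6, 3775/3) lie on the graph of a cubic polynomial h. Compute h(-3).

-518/3

Write h(x) = ax^3 + bx^2 + cx + d. Substituting each data point gives a linear system:
  -a + b - c + d = -26/3
  d = -5/3
  125a + 25b + 5c + d = 2170/3
  216a + 36b + 6c + d = 3775/3
Solving the system yields a = 6, b = -1, c = 0, d = -5/3.
So h(x) = 6x³ - x² - 5/3.
Then h(-3) = -518/3.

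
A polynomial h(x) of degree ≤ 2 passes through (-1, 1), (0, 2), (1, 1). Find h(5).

Forward differences of the values at x = -1, 0, 1:
  h  : 1  2  1
  Δ  : 1  -1
  Δ^2: -2
The second differences are constant, confirming degree 2.
Interpolating (Newton forward form) and evaluating at x = 5 gives h(5) = -23.

-23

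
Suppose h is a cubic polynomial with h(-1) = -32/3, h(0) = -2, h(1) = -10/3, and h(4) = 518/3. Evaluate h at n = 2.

28/3

Write h(n) = an^3 + bn^2 + cn + d. Substituting each data point gives a linear system:
  -a + b - c + d = -32/3
  d = -2
  a + b + c + d = -10/3
  64a + 16b + 4c + d = 518/3
Solving the system yields a = 4, b = -5, c = -1/3, d = -2.
So h(n) = 4n^3 - 5n^2 - (1/3)n - 2.
Then h(2) = 28/3.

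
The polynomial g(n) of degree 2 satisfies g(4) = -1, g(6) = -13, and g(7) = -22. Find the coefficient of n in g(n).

4

Write g(n) = an^2 + bn + c. Substituting each data point gives a linear system:
  16a + 4b + c = -1
  36a + 6b + c = -13
  49a + 7b + c = -22
Solving the system yields a = -1, b = 4, c = -1.
So g(n) = -n² + 4n - 1.
The coefficient of n is 4.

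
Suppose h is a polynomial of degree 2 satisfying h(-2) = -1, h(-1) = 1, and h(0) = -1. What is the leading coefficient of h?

-2

Write h(s) = as^2 + bs + c. Substituting each data point gives a linear system:
  4a - 2b + c = -1
  a - b + c = 1
  c = -1
Solving the system yields a = -2, b = -4, c = -1.
So h(s) = -2s² - 4s - 1.
The leading coefficient is -2.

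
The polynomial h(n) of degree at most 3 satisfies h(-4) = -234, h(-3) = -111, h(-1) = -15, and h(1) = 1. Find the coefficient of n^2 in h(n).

-1

Write h(n) = an^3 + bn^2 + cn + d. Substituting each data point gives a linear system:
  -64a + 16b - 4c + d = -234
  -27a + 9b - 3c + d = -111
  -a + b - c + d = -15
  a + b + c + d = 1
Solving the system yields a = 3, b = -1, c = 5, d = -6.
So h(n) = 3n^3 - n^2 + 5n - 6.
The coefficient of n^2 is -1.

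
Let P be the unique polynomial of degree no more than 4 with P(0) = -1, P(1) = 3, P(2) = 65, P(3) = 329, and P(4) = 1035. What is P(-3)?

335

Forward differences of the values at u = 0, 1, 2, 3, 4:
  P  : -1  3  65  329  1035
  Δ  : 4  62  264  706
  Δ^2: 58  202  442
  Δ^3: 144  240
  Δ^4: 96
The fourth differences are constant, confirming degree 4.
Interpolating (Newton forward form) and evaluating at u = -3 gives P(-3) = 335.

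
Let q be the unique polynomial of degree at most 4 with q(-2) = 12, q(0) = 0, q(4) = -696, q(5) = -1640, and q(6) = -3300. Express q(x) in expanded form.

q(x) = -2x^4 - 4x^3 + 4x^2 + 2x

Write q(x) = ax^4 + bx^3 + cx^2 + dx + e. Substituting each data point gives a linear system:
  16a - 8b + 4c - 2d + e = 12
  e = 0
  256a + 64b + 16c + 4d + e = -696
  625a + 125b + 25c + 5d + e = -1640
  1296a + 216b + 36c + 6d + e = -3300
Solving the system yields a = -2, b = -4, c = 4, d = 2, e = 0.
So q(x) = -2x^4 - 4x^3 + 4x^2 + 2x.
Check: q(4) = -696. ✓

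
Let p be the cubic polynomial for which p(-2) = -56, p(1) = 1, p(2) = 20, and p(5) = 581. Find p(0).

6

Write p(n) = an^3 + bn^2 + cn + d. Substituting each data point gives a linear system:
  -8a + 4b - 2c + d = -56
  a + b + c + d = 1
  8a + 4b + 2c + d = 20
  125a + 25b + 5c + d = 581
Solving the system yields a = 6, b = -6, c = -5, d = 6.
So p(n) = 6n^3 - 6n^2 - 5n + 6.
Then p(0) = 6.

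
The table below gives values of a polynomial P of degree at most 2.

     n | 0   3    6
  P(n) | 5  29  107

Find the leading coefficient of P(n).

3

Write P(n) = an^2 + bn + c. Substituting each data point gives a linear system:
  c = 5
  9a + 3b + c = 29
  36a + 6b + c = 107
Solving the system yields a = 3, b = -1, c = 5.
So P(n) = 3n² - n + 5.
The leading coefficient is 3.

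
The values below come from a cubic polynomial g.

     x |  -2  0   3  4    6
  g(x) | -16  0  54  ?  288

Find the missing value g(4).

The 4 known points determine the degree-3 polynomial uniquely.
Write g(x) = ax^3 + bx^2 + cx + d. Substituting each data point gives a linear system:
  -8a + 4b - 2c + d = -16
  d = 0
  27a + 9b + 3c + d = 54
  216a + 36b + 6c + d = 288
Solving the system yields a = 1, b = 1, c = 6, d = 0.
So g(x) = x^3 + x^2 + 6x.
Then g(4) = 104.

104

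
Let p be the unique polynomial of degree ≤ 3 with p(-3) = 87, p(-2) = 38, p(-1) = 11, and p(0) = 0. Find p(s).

Write p(s) = as^3 + bs^2 + cs + d. Substituting each data point gives a linear system:
  -27a + 9b - 3c + d = 87
  -8a + 4b - 2c + d = 38
  -a + b - c + d = 11
  d = 0
Solving the system yields a = -1, b = 5, c = -5, d = 0.
So p(s) = -s³ + 5s² - 5s.
Check: p(-3) = 87. ✓

p(s) = -s^3 + 5s^2 - 5s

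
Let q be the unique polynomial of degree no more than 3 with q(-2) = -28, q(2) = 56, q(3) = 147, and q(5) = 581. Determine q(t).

Write q(t) = at^3 + bt^2 + ct + d. Substituting each data point gives a linear system:
  -8a + 4b - 2c + d = -28
  8a + 4b + 2c + d = 56
  27a + 9b + 3c + d = 147
  125a + 25b + 5c + d = 581
Solving the system yields a = 4, b = 2, c = 5, d = 6.
So q(t) = 4t^3 + 2t^2 + 5t + 6.
Check: q(5) = 581. ✓

q(t) = 4t^3 + 2t^2 + 5t + 6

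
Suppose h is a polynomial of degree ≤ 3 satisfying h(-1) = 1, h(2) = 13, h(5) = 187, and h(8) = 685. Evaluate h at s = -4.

-11

Write h(s) = as^3 + bs^2 + cs + d. Substituting each data point gives a linear system:
  -a + b - c + d = 1
  8a + 4b + 2c + d = 13
  125a + 25b + 5c + d = 187
  512a + 64b + 8c + d = 685
Solving the system yields a = 1, b = 3, c = -2, d = -3.
So h(s) = s^3 + 3s^2 - 2s - 3.
Then h(-4) = -11.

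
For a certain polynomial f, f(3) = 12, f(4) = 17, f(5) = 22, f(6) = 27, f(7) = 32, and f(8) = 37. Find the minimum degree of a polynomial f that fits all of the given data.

Forward differences of the values at u = 3, 4, 5, 6, 7, 8:
  f  : 12  17  22  27  32  37
  Δ  : 5  5  5  5  5
  Δ^2: 0  0  0  0
  Δ^3: 0  0  0
  Δ^4: 0  0
  Δ^5: 0
The first differences are constant (5) and nonzero, while all higher differences vanish, so the minimal degree is 1.

1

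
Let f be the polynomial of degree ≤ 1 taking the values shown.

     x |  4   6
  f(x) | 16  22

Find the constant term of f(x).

4

Write f(x) = ax + b. Substituting each data point gives a linear system:
  4a + b = 16
  6a + b = 22
Solving the system yields a = 3, b = 4.
So f(x) = 3x + 4.
The constant term is 4.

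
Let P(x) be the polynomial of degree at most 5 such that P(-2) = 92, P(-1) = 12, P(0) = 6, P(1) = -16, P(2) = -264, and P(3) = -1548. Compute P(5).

-16344

Using the Lagrange interpolation formula with nodes -2, -1, 0, 1, 2, 3:
  L_0(x) = (x + 1)x(x - 1)(x - 2)(x - 3) / -120
  L_1(x) = (x + 2)x(x - 1)(x - 2)(x - 3) / 24
  L_2(x) = (x + 2)(x + 1)(x - 1)(x - 2)(x - 3) / -12
  L_3(x) = (x + 2)(x + 1)x(x - 2)(x - 3) / 12
  L_4(x) = (x + 2)(x + 1)x(x - 1)(x - 3) / -24
  L_5(x) = (x + 2)(x + 1)x(x - 1)(x - 2) / 120
Then P(x) = 92·L_0(x) + 12·L_1(x) + 6·L_2(x) - 16·L_3(x) - 264·L_4(x) - 1548·L_5(x).
Expanding and collecting terms gives P(x) = -4x^5 - 5x^4 - 5x^3 - 3x^2 - 5x + 6.
Evaluating at x = 5: P(5) = -16344.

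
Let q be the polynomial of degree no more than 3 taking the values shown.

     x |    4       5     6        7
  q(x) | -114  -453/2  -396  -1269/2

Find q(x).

q(x) = -2x^3 + (3/2)x^2 - 4x + 6

Using the Lagrange interpolation formula with nodes 4, 5, 6, 7:
  L_0(x) = (x - 5)(x - 6)(x - 7) / -6
  L_1(x) = (x - 4)(x - 6)(x - 7) / 2
  L_2(x) = (x - 4)(x - 5)(x - 7) / -2
  L_3(x) = (x - 4)(x - 5)(x - 6) / 6
Then q(x) = -114·L_0(x) - 453/2·L_1(x) - 396·L_2(x) - 1269/2·L_3(x).
Expanding and collecting terms gives q(x) = -2x^3 + (3/2)x^2 - 4x + 6.
Check: q(5) = -453/2. ✓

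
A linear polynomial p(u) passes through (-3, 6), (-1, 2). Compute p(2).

-4

Using the Lagrange interpolation formula with nodes -3, -1:
  L_0(u) = (u + 1) / -2
  L_1(u) = (u + 3) / 2
Then p(u) = 6·L_0(u) + 2·L_1(u).
Expanding and collecting terms gives p(u) = -2u.
Evaluating at u = 2: p(2) = -4.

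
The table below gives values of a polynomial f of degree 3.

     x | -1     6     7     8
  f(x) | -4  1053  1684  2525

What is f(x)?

Write f(x) = ax^3 + bx^2 + cx + d. Substituting each data point gives a linear system:
  -a + b - c + d = -4
  216a + 36b + 6c + d = 1053
  343a + 49b + 7c + d = 1684
  512a + 64b + 8c + d = 2525
Solving the system yields a = 5, b = 0, c = -4, d = -3.
So f(x) = 5x³ - 4x - 3.
Check: f(6) = 1053. ✓

f(x) = 5x^3 - 4x - 3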